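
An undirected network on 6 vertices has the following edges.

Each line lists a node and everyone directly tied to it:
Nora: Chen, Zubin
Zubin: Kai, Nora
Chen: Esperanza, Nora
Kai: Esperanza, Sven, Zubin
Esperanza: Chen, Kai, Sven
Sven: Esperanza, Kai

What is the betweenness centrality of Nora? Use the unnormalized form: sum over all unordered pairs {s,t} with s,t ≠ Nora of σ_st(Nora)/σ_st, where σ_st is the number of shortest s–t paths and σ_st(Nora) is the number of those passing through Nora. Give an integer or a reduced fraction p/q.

Pairs whose geodesics pass through Nora — Zubin–Chen: 1.
All other pairs contribute 0.
Summing the contributions gives betweenness(Nora) = 1.

1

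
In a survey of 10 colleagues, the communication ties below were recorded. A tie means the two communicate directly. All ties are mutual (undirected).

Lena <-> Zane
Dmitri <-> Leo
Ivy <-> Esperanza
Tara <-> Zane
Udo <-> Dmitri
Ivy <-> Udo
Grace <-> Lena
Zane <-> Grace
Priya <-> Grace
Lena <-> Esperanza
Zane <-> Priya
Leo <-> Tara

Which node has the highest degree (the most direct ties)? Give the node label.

Degrees — Dmitri:2, Esperanza:2, Grace:3, Ivy:2, Lena:3, Leo:2, Priya:2, Tara:2, Udo:2, Zane:4.
The maximum is 4, attained only by Zane.

Zane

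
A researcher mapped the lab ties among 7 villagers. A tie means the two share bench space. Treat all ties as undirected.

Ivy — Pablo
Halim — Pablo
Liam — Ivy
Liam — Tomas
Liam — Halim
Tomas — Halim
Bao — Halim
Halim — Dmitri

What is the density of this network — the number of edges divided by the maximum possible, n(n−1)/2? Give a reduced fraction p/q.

There are 8 edges and 7 nodes, so the maximum possible is C(7,2) = 21.
Density = 8/21.

8/21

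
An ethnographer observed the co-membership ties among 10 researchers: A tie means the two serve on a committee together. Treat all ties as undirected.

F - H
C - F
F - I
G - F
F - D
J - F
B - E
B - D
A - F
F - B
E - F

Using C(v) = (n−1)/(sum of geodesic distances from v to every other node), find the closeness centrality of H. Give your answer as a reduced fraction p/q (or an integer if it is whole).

Distances from H: A:2, B:2, C:2, D:2, E:2, F:1, G:2, I:2, J:2. Sum = 17.
n = 10, so closeness = 9/17.

9/17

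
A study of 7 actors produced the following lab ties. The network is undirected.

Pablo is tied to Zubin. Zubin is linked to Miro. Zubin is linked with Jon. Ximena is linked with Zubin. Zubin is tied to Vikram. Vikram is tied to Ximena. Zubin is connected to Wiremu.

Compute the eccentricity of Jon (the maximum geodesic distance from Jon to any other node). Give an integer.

Distances from Jon: Miro:2, Pablo:2, Vikram:2, Wiremu:2, Ximena:2, Zubin:1.
The largest is 2 (to Miro, Ximena, Wiremu, Pablo, and Vikram), so the eccentricity of Jon is 2.

2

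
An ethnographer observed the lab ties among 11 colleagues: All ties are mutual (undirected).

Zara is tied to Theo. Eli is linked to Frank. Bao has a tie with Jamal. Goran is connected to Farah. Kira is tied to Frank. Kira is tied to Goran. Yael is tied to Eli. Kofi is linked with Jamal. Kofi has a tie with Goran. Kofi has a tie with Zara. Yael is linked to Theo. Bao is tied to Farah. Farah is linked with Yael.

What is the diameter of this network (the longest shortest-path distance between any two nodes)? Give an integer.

Eccentricity of each node (its greatest distance to any other): Bao:4, Eli:4, Farah:3, Frank:4, Goran:3, Jamal:4, Kira:4, Kofi:4, Theo:4, Yael:3, Zara:4.
The maximum eccentricity is 4, realized for instance by the pair Zara–Frank via Zara – Theo – Yael – Eli – Frank. So the diameter is 4.

4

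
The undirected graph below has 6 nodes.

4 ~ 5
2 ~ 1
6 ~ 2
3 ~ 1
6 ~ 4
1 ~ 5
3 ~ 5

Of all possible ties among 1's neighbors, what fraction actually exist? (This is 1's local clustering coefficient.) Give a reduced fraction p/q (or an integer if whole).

1/3

1's neighbors: 2, 3, and 5 (k = 3).
Possible neighbor pairs: C(3,2) = 3. Edges among them: 3–5 → e = 1.
Clustering(1) = 1/3.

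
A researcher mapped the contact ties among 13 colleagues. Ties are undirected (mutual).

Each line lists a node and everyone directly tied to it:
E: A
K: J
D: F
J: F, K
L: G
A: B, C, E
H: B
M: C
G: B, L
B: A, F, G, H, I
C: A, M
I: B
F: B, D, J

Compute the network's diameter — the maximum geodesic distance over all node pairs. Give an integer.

Eccentricity of each node (its greatest distance to any other): A:4, B:3, C:5, D:5, E:5, F:4, G:4, H:4, I:4, J:5, K:6, L:5, M:6.
The maximum eccentricity is 6, realized for instance by the pair K–M via K – J – F – B – A – C – M. So the diameter is 6.

6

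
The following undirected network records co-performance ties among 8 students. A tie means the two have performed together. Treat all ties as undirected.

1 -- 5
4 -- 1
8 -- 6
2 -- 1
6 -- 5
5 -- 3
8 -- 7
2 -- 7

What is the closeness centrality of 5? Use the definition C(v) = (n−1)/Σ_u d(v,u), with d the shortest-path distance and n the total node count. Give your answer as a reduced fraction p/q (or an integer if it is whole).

7/12

Distances from 5: 1:1, 2:2, 3:1, 4:2, 6:1, 7:3, 8:2. Sum = 12.
n = 8, so closeness = 7/12.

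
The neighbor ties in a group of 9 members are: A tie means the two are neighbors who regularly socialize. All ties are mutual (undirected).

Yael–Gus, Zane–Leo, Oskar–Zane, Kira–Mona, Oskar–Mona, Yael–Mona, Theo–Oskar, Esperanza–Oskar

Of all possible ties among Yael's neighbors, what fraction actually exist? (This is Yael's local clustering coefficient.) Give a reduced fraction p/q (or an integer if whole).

0

Yael's neighbors: Gus and Mona (k = 2).
Possible neighbor pairs: C(2,2) = 1. Edges among them: none → e = 0.
Clustering(Yael) = 0/1.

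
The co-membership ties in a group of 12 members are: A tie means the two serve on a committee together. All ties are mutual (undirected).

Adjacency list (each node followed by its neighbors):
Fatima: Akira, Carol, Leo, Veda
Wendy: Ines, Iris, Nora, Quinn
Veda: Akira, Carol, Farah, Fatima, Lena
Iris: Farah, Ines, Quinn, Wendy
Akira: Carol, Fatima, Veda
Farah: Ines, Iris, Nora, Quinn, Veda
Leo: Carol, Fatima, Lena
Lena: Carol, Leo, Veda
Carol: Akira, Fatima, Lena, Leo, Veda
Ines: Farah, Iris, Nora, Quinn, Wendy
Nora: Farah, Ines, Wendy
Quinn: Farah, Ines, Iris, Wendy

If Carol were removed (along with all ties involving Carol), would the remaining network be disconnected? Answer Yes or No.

No

Even without Carol, every remaining node can still reach every other (the residual graph is connected), so Carol is not a cut vertex.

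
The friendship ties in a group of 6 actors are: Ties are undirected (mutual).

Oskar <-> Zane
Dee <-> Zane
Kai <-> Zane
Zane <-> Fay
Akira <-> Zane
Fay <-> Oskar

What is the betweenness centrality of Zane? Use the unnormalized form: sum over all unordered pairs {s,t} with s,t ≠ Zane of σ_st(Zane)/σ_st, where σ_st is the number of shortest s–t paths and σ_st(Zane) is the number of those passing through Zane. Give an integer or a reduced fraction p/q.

Pairs whose geodesics pass through Zane — Fay–Kai: 1; Fay–Dee: 1; Fay–Akira: 1; Kai–Dee: 1; Kai–Akira: 1; Kai–Oskar: 1; Dee–Akira: 1; Dee–Oskar: 1; Akira–Oskar: 1.
All other pairs contribute 0.
Summing the contributions gives betweenness(Zane) = 9.

9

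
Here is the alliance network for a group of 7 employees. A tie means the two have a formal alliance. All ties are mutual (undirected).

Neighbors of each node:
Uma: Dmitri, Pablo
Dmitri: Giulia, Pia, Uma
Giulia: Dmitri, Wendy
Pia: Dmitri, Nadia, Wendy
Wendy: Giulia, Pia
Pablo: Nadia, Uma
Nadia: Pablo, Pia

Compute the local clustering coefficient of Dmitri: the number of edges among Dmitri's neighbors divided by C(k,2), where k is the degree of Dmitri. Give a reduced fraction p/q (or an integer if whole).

0

Dmitri's neighbors: Giulia, Pia, and Uma (k = 3).
Possible neighbor pairs: C(3,2) = 3. Edges among them: none → e = 0.
Clustering(Dmitri) = 0/3 = 0.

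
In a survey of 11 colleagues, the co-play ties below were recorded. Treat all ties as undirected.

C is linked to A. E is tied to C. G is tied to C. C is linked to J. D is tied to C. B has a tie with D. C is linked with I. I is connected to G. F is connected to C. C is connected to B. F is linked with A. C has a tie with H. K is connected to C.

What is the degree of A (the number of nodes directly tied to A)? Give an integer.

2

A is directly tied to C and F. That is 2 neighbors, so the degree of A is 2.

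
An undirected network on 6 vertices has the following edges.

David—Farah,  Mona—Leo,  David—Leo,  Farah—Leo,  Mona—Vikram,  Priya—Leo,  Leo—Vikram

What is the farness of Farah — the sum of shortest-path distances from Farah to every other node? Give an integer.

Distances from Farah: David:1, Leo:1, Mona:2, Priya:2, Vikram:2.
Sum = 1 + 1 + 2 + 2 + 2 = 8.

8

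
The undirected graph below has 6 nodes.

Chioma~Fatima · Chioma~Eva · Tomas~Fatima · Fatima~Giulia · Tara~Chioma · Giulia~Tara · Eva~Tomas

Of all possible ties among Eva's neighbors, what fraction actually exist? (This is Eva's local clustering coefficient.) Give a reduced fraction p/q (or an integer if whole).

0

Eva's neighbors: Chioma and Tomas (k = 2).
Possible neighbor pairs: C(2,2) = 1. Edges among them: none → e = 0.
Clustering(Eva) = 0/1.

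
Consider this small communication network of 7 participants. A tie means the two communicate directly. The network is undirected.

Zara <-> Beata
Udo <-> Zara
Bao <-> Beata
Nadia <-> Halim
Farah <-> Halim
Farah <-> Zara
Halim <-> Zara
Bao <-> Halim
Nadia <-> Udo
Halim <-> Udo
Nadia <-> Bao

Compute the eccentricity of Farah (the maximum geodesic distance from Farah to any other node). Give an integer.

Distances from Farah: Bao:2, Beata:2, Halim:1, Nadia:2, Udo:2, Zara:1.
The largest is 2 (to Nadia, Bao, Udo, and Beata), so the eccentricity of Farah is 2.

2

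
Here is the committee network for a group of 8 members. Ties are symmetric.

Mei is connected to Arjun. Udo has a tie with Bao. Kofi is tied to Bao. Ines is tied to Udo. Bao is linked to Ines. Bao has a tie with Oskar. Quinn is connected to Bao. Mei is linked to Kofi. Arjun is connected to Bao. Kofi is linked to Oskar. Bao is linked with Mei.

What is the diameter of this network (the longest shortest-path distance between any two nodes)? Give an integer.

2

Eccentricity of each node (its greatest distance to any other): Arjun:2, Bao:1, Ines:2, Kofi:2, Mei:2, Oskar:2, Quinn:2, Udo:2.
The maximum eccentricity is 2, realized for instance by the pair Ines–Quinn via Ines – Bao – Quinn. So the diameter is 2.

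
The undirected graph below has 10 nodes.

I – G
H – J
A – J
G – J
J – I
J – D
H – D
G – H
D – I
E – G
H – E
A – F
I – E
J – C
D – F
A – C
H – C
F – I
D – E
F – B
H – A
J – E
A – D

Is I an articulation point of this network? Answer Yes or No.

No

Even without I, every remaining node can still reach every other (the residual graph is connected), so I is not a cut vertex.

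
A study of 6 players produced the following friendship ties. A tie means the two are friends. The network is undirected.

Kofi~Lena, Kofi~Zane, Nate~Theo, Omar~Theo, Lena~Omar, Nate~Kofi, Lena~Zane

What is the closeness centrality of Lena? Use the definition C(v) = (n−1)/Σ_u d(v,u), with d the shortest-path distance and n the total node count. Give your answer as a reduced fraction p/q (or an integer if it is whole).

5/7

Distances from Lena: Kofi:1, Nate:2, Omar:1, Theo:2, Zane:1. Sum = 7.
n = 6, so closeness = 5/7.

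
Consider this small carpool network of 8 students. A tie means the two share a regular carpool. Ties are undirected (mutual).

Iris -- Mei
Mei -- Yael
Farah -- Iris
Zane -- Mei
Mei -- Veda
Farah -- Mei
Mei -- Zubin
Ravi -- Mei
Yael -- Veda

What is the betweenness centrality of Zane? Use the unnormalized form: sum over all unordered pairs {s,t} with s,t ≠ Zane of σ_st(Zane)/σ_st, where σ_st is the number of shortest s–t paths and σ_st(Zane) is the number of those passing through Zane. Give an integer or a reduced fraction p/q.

No shortest path between any pair of other nodes passes through Zane.
Summing the contributions gives betweenness(Zane) = 0.

0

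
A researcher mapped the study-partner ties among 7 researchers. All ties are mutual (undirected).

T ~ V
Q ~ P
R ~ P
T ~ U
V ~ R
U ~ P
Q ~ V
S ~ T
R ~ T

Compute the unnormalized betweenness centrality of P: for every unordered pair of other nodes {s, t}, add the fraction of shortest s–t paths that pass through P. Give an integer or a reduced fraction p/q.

Pairs whose geodesics pass through P — Q–U: 1; Q–R: 1/2; U–R: 1/2.
All other pairs contribute 0.
Summing the contributions gives betweenness(P) = 2.

2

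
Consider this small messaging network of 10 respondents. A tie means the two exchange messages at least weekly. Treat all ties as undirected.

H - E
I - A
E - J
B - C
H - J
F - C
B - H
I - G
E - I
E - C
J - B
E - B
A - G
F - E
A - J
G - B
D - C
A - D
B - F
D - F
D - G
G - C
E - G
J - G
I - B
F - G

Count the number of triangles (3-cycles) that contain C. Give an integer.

8

C's neighbors: B, D, E, F, and G.
Neighbor pairs that are themselves tied: C–B–E; C–B–F; C–B–G; C–D–F; C–D–G; C–E–F; C–E–G; C–F–G. Each forms one triangle with C, for 8 in total.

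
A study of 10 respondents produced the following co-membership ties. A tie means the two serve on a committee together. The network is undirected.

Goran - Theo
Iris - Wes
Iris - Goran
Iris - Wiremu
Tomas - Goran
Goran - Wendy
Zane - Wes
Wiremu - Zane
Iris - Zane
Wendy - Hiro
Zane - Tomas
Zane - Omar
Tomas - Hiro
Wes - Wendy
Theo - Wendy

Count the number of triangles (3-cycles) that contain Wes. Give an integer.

Wes's neighbors: Iris, Wendy, and Zane.
Neighbor pairs that are themselves tied: Wes–Iris–Zane. Each forms one triangle with Wes, for 1 in total.

1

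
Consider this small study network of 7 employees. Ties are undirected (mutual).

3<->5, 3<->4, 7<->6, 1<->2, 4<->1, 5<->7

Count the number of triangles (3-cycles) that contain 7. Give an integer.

0

7's neighbors are 5 and 6, but none of them are tied to each other, so no triangle contains 7.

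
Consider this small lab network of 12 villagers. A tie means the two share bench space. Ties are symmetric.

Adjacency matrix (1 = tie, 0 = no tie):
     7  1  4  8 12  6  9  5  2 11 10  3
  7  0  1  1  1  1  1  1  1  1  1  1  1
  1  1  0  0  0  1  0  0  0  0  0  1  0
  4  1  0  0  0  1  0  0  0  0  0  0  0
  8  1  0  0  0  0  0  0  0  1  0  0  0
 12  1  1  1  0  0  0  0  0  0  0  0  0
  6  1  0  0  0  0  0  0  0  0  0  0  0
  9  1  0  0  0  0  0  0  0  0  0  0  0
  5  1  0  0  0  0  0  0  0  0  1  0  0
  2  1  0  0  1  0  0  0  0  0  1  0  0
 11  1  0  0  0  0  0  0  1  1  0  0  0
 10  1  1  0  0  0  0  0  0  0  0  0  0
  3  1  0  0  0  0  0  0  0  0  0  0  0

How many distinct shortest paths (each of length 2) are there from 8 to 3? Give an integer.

The shortest distance is 2, and the only length-2 path is 8–7–3. So there is exactly 1 shortest path.

1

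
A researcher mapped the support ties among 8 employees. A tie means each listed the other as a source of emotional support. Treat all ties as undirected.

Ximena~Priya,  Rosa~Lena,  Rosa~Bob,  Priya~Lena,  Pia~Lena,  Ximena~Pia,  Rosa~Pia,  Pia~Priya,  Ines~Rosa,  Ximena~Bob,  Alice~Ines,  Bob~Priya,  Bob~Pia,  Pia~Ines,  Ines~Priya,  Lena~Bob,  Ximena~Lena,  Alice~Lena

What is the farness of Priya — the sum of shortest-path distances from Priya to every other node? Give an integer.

Distances from Priya: Alice:2, Bob:1, Ines:1, Lena:1, Pia:1, Rosa:2, Ximena:1.
Sum = 2 + 1 + 1 + 1 + 1 + 2 + 1 = 9.

9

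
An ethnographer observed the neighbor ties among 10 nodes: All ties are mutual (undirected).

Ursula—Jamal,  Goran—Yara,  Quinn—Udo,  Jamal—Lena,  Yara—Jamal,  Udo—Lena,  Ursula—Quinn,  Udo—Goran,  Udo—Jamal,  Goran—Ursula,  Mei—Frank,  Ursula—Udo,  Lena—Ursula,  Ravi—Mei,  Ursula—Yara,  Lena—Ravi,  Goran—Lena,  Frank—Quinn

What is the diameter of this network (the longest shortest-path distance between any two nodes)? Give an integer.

Eccentricity of each node (its greatest distance to any other): Frank:3, Goran:3, Jamal:3, Lena:3, Mei:4, Quinn:3, Ravi:3, Udo:3, Ursula:3, Yara:4.
The maximum eccentricity is 4, realized for instance by the pair Yara–Mei via Yara – Ursula – Quinn – Frank – Mei. So the diameter is 4.

4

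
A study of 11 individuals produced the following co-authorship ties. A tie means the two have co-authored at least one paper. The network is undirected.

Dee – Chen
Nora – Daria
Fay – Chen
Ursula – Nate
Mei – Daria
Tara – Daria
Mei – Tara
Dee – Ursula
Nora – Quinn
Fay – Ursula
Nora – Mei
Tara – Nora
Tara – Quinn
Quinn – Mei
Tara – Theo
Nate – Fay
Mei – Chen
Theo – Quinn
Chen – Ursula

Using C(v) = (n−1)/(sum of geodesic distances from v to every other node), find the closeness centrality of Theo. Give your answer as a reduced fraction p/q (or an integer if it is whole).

Distances from Theo: Chen:3, Daria:2, Dee:4, Fay:4, Mei:2, Nate:5, Nora:2, Quinn:1, Tara:1, Ursula:4. Sum = 28.
n = 11, so closeness = 10/28 = 5/14.

5/14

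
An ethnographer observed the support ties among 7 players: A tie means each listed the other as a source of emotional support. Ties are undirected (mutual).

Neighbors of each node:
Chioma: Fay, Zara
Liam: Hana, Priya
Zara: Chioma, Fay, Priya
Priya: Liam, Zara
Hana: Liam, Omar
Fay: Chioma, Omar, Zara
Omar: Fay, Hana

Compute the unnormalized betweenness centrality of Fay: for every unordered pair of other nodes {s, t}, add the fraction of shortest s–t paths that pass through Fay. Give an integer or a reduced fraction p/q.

4

Pairs whose geodesics pass through Fay — Priya–Omar: 1/2; Hana–Chioma: 1; Hana–Zara: 1/2; Omar–Chioma: 1; Omar–Zara: 1.
All other pairs contribute 0.
Summing the contributions gives betweenness(Fay) = 4.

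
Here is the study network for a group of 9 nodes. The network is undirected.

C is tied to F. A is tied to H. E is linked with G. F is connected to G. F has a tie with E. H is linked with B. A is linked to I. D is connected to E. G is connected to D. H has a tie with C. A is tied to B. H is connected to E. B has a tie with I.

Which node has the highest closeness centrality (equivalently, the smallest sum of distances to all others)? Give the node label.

Farness (sum of distances to all others) for each node — A:16, B:16, C:16, D:19, E:13, F:17, G:17, H:12, I:22.
The smallest farness is 12, for H, so H has the highest closeness.

H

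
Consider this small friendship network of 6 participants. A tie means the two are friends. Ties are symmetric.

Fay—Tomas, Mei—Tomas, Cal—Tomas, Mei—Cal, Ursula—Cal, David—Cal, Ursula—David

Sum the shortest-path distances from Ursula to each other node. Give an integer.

Distances from Ursula: Cal:1, David:1, Fay:3, Mei:2, Tomas:2.
Sum = 1 + 1 + 3 + 2 + 2 = 9.

9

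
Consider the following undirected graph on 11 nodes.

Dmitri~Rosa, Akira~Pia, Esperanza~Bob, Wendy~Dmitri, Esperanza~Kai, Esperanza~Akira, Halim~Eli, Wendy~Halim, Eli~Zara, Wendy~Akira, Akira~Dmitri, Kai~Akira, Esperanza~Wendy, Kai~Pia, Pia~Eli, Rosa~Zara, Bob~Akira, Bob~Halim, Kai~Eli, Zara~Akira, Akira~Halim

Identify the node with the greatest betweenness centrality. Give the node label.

Unnormalized betweenness of each node: Akira:55/3, Bob:1/3, Dmitri:23/6, Eli:41/12, Esperanza:4/3, Halim:35/12, Kai:23/12, Pia:5/12, Rosa:2/3, Wendy:25/12, Zara:19/4.
Akira has the largest value, 55/3, making it the main broker — the node through which the most shortest paths run.

Akira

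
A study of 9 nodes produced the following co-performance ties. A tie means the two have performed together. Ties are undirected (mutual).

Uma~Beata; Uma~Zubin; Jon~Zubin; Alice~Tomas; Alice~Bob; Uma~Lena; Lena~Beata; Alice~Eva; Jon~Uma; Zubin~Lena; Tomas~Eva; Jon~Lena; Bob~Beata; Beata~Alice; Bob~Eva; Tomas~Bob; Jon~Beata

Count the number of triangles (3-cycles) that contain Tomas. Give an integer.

Tomas's neighbors: Alice, Bob, and Eva.
Neighbor pairs that are themselves tied: Tomas–Alice–Bob; Tomas–Alice–Eva; Tomas–Bob–Eva. Each forms one triangle with Tomas, for 3 in total.

3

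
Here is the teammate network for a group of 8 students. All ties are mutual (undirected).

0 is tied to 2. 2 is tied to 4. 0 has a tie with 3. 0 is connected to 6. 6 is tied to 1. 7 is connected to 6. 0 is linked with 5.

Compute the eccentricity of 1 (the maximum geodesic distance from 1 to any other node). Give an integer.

Distances from 1: 0:2, 2:3, 3:3, 4:4, 5:3, 6:1, 7:2.
The largest is 4 (to 4), so the eccentricity of 1 is 4.

4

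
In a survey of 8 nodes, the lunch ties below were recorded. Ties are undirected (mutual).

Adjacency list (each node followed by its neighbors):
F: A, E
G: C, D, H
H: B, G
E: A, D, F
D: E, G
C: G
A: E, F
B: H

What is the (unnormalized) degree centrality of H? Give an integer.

2

H is directly tied to B and G. That is 2 neighbors, so the degree of H is 2.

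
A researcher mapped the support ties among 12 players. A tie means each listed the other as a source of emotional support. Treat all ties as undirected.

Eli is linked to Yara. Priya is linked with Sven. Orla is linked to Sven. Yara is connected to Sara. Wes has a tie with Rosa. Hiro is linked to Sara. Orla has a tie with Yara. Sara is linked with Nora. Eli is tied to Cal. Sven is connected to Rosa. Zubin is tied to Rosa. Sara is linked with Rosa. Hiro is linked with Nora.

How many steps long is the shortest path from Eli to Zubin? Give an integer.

4

One shortest route is Eli – Yara – Sara – Rosa – Zubin, which uses 4 edges, and at distance 3 from Eli we only reach {Hiro, Nora, Rosa, Sven}, which does not include Zubin. So d(Eli,Zubin) = 4.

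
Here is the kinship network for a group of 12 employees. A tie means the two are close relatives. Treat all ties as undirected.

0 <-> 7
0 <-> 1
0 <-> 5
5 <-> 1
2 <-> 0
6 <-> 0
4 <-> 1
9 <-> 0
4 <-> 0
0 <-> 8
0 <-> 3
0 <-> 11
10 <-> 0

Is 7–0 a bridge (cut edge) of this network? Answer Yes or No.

Without the 7–0 edge there is no alternate route between 7 and 0, so the network disconnects. It is a bridge.

Yes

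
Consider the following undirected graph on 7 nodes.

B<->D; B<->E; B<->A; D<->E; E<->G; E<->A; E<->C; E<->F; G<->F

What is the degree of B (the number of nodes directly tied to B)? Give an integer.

3

B is directly tied to A, D, and E. That is 3 neighbors, so the degree of B is 3.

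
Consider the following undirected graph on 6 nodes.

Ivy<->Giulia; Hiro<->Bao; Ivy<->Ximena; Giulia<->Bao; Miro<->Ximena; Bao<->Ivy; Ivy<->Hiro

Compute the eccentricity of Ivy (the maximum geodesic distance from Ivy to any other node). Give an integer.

2

Distances from Ivy: Bao:1, Giulia:1, Hiro:1, Miro:2, Ximena:1.
The largest is 2 (to Miro), so the eccentricity of Ivy is 2.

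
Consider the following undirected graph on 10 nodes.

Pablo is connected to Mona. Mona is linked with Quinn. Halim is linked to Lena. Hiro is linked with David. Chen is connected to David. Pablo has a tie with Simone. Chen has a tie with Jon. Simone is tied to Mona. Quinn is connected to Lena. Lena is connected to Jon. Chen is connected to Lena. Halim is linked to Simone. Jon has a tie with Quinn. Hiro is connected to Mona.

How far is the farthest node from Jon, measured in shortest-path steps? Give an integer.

3

Distances from Jon: Chen:1, David:2, Halim:2, Hiro:3, Lena:1, Mona:2, Pablo:3, Quinn:1, Simone:3.
The largest is 3 (to Simone, Pablo, and Hiro), so the eccentricity of Jon is 3.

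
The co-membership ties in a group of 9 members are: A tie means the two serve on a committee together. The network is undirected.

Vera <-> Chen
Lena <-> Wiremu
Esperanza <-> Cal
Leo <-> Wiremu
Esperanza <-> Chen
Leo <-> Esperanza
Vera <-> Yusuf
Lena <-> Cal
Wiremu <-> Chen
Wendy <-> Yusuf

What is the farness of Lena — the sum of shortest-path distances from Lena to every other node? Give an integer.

20

Distances from Lena: Cal:1, Chen:2, Esperanza:2, Leo:2, Vera:3, Wendy:5, Wiremu:1, Yusuf:4.
Sum = 1 + 2 + 2 + 2 + 3 + 5 + 1 + 4 = 20.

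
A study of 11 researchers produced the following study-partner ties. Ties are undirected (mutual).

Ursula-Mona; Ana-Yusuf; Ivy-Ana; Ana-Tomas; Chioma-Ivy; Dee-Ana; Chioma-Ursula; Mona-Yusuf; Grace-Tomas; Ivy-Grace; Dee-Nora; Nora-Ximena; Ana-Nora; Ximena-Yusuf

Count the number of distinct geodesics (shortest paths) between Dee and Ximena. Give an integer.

1

The shortest distance is 2, and the only length-2 path is Dee–Nora–Ximena. So there is exactly 1 shortest path.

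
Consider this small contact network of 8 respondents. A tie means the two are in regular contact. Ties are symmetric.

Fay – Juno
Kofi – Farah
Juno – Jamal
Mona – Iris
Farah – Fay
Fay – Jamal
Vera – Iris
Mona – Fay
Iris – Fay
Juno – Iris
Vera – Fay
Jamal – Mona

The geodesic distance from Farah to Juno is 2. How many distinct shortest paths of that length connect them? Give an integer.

The shortest distance is 2, and the only length-2 path is Farah–Fay–Juno. So there is exactly 1 shortest path.

1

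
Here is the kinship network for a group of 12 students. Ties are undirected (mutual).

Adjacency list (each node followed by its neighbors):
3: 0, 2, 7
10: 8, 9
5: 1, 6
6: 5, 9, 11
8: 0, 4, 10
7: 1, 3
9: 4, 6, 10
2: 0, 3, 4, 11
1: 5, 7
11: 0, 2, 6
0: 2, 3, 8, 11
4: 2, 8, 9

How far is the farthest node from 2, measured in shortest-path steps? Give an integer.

Distances from 2: 0:1, 1:3, 3:1, 4:1, 5:3, 6:2, 7:2, 8:2, 9:2, 10:3, 11:1.
The largest is 3 (to 10, 1, and 5), so the eccentricity of 2 is 3.

3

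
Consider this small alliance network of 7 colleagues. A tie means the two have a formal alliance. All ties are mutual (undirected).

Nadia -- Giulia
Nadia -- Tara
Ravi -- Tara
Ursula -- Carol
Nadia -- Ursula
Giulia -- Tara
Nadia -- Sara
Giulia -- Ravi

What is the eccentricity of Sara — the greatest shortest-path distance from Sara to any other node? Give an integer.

Distances from Sara: Carol:3, Giulia:2, Nadia:1, Ravi:3, Tara:2, Ursula:2.
The largest is 3 (to Ravi and Carol), so the eccentricity of Sara is 3.

3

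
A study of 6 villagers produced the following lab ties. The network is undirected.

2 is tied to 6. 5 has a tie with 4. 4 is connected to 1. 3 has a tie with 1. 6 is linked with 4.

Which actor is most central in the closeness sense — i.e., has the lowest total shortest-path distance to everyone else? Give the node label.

4

Farness (sum of distances to all others) for each node — 1:9, 2:13, 3:13, 4:7, 5:11, 6:9.
The smallest farness is 7, for 4, so 4 has the highest closeness.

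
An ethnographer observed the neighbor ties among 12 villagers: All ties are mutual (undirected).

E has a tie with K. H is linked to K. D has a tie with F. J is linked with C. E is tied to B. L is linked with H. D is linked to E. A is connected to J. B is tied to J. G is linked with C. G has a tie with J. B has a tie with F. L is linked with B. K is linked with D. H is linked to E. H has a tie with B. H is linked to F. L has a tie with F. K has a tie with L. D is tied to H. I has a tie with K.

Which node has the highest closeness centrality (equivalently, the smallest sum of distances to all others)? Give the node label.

B

Farness (sum of distances to all others) for each node — A:32, B:18, C:31, D:25, E:21, F:22, G:31, H:19, I:34, J:22, K:24, L:21.
The smallest farness is 18, for B, so B has the highest closeness.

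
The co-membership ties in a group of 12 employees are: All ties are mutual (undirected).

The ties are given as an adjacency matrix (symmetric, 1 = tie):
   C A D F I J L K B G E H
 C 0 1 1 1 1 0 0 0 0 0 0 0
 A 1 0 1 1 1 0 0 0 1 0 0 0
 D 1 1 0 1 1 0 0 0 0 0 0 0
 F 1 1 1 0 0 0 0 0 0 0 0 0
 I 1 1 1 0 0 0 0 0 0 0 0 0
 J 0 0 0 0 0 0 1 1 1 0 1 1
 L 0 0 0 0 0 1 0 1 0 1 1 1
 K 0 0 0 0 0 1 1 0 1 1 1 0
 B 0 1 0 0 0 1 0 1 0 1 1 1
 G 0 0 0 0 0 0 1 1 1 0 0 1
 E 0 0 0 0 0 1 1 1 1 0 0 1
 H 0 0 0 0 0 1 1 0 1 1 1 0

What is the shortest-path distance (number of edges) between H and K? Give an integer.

One shortest route is H – J – K, which uses 2 edges, and H and K are not directly tied, so nothing shorter exists. So d(H,K) = 2.

2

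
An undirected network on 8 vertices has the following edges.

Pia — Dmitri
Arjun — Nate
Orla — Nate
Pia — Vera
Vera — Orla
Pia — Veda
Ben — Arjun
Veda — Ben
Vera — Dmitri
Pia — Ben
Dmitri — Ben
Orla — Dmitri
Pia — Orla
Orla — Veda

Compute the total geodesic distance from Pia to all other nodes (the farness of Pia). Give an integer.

Distances from Pia: Arjun:2, Ben:1, Dmitri:1, Nate:2, Orla:1, Veda:1, Vera:1.
Sum = 2 + 1 + 1 + 2 + 1 + 1 + 1 = 9.

9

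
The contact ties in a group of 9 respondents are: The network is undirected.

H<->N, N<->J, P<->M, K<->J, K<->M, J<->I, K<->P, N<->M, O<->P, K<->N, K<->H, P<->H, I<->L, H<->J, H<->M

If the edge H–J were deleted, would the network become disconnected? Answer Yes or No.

No

Even without that edge, H still reaches J via H – K – J, so the network stays connected. Not a bridge.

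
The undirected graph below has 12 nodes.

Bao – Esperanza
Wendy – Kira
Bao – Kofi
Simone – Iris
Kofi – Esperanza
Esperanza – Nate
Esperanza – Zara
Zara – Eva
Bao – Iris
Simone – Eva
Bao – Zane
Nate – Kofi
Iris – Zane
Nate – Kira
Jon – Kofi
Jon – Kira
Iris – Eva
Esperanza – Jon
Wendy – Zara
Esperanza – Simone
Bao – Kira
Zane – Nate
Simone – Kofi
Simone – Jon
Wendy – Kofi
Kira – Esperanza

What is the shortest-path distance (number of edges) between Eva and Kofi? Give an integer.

2

One shortest route is Eva – Simone – Kofi, which uses 2 edges, and Eva and Kofi are not directly tied, so nothing shorter exists. So d(Eva,Kofi) = 2.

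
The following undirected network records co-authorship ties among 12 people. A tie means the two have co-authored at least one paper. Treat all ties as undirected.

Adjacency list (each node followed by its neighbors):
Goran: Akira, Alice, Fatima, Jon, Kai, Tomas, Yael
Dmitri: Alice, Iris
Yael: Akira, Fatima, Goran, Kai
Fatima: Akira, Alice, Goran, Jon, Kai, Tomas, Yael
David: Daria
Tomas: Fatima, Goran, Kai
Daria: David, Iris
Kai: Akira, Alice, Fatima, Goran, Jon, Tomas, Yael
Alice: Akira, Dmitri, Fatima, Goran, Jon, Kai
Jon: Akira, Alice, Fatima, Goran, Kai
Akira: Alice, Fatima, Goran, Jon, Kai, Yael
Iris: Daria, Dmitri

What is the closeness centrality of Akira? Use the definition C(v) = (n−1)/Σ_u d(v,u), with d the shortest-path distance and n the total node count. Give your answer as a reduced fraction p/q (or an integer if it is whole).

1/2

Distances from Akira: Alice:1, Daria:4, David:5, Dmitri:2, Fatima:1, Goran:1, Iris:3, Jon:1, Kai:1, Tomas:2, Yael:1. Sum = 22.
n = 12, so closeness = 11/22 = 1/2.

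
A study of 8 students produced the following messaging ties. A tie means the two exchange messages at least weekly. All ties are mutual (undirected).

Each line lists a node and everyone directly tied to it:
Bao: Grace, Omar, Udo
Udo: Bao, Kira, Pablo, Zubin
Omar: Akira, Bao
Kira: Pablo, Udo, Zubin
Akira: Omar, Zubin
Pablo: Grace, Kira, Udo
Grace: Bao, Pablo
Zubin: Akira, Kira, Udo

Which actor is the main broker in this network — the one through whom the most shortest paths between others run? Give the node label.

Bao

Unnormalized betweenness of each node: Akira:3/2, Bao:16/3, Grace:1, Kira:4/3, Omar:2, Pablo:13/6, Udo:31/6, Zubin:7/2.
Bao has the largest value, 16/3, making it the main broker — the node through which the most shortest paths run.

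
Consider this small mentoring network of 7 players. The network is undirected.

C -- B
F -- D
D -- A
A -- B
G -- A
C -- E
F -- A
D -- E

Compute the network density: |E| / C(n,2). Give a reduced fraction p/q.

8/21

There are 8 edges and 7 nodes, so the maximum possible is C(7,2) = 21.
Density = 8/21.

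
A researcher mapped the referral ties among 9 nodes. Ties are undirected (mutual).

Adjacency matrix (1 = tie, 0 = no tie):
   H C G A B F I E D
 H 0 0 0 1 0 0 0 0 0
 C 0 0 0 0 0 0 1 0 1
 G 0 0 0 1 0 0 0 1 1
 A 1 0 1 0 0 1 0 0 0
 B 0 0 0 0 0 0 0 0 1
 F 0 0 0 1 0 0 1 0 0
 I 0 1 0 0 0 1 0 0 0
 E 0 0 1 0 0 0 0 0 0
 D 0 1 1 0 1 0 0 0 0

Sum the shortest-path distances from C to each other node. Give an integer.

18

Distances from C: A:3, B:2, D:1, E:3, F:2, G:2, H:4, I:1.
Sum = 3 + 2 + 1 + 3 + 2 + 2 + 4 + 1 = 18.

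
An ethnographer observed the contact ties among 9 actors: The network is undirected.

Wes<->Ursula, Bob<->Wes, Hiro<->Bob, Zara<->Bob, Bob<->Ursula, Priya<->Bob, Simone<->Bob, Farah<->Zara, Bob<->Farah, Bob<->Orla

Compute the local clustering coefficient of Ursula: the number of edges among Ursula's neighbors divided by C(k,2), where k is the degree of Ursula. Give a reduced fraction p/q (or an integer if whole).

Ursula's neighbors: Bob and Wes (k = 2).
Possible neighbor pairs: C(2,2) = 1. Edges among them: Bob–Wes → e = 1.
Clustering(Ursula) = 1/1.

1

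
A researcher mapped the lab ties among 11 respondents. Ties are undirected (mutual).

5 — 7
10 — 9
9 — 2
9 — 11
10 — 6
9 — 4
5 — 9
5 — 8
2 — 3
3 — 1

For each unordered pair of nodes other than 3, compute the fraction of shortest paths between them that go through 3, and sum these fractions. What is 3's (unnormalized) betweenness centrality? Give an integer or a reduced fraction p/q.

Pairs whose geodesics pass through 3 — 5–1: 1; 6–1: 1; 10–1: 1; 2–1: 1; 7–1: 1; 8–1: 1; 1–11: 1; 1–4: 1; 1–9: 1.
All other pairs contribute 0.
Summing the contributions gives betweenness(3) = 9.

9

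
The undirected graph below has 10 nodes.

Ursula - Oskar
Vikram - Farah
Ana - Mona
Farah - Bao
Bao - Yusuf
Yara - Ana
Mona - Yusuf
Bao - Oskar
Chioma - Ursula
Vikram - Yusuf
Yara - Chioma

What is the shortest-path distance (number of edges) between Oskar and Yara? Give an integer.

3

One shortest route is Oskar – Ursula – Chioma – Yara, which uses 3 edges, and at distance 2 from Oskar we only reach {Chioma, Farah, Yusuf}, which does not include Yara. So d(Oskar,Yara) = 3.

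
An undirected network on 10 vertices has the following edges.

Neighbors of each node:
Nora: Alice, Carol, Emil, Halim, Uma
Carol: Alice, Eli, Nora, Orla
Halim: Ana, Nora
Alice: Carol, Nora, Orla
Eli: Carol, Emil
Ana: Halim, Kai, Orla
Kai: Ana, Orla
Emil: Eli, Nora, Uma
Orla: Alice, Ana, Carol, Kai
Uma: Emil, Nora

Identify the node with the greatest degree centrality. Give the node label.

Nora

Degrees — Alice:3, Ana:3, Carol:4, Eli:2, Emil:3, Halim:2, Kai:2, Nora:5, Orla:4, Uma:2.
The maximum is 5, attained only by Nora.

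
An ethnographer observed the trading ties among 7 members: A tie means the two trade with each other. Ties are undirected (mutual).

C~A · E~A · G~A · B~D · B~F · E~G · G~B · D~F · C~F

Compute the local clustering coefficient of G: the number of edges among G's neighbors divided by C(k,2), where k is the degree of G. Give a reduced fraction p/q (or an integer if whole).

G's neighbors: A, B, and E (k = 3).
Possible neighbor pairs: C(3,2) = 3. Edges among them: A–E → e = 1.
Clustering(G) = 1/3.

1/3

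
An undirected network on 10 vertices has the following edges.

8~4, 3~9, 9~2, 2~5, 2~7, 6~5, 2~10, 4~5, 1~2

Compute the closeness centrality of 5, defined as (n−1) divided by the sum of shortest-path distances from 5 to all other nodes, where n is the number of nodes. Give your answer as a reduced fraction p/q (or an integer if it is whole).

9/16

Distances from 5: 1:2, 2:1, 3:3, 4:1, 6:1, 7:2, 8:2, 9:2, 10:2. Sum = 16.
n = 10, so closeness = 9/16.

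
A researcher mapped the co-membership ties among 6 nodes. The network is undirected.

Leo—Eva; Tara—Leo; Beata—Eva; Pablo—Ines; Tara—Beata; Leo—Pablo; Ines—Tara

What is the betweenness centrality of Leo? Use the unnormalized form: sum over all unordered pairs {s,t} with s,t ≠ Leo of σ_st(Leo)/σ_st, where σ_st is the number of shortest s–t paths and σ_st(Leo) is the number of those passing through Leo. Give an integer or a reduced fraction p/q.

Pairs whose geodesics pass through Leo — Eva–Tara: 1/2; Eva–Ines: 2/3; Eva–Pablo: 1; Beata–Pablo: 2/3; Tara–Pablo: 1/2.
All other pairs contribute 0.
Summing the contributions gives betweenness(Leo) = 10/3.

10/3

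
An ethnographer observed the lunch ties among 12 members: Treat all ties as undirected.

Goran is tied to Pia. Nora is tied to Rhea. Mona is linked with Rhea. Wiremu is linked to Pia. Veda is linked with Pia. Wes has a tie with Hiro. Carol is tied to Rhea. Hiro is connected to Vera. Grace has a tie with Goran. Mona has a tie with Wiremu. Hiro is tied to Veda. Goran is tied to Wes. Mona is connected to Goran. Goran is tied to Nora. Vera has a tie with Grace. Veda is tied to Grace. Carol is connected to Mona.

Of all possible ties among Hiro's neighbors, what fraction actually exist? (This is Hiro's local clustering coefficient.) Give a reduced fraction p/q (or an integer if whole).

Hiro's neighbors: Veda, Vera, and Wes (k = 3).
Possible neighbor pairs: C(3,2) = 3. Edges among them: none → e = 0.
Clustering(Hiro) = 0/3 = 0.

0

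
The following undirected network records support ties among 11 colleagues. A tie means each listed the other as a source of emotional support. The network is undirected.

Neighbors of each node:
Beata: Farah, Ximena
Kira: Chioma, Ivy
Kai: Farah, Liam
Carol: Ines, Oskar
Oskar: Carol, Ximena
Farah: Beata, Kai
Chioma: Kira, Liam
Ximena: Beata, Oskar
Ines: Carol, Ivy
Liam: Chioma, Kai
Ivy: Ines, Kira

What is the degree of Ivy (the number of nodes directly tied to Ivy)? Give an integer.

Ivy is directly tied to Ines and Kira. That is 2 neighbors, so the degree of Ivy is 2.

2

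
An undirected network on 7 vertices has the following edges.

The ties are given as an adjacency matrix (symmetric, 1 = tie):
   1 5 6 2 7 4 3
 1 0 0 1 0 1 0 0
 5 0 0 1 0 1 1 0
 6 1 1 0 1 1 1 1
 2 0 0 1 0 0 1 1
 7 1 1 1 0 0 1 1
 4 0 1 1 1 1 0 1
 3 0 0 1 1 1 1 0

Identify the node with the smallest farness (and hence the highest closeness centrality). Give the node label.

6

Farness (sum of distances to all others) for each node — 1:10, 2:9, 3:8, 4:7, 5:9, 6:6, 7:7.
The smallest farness is 6, for 6, so 6 has the highest closeness.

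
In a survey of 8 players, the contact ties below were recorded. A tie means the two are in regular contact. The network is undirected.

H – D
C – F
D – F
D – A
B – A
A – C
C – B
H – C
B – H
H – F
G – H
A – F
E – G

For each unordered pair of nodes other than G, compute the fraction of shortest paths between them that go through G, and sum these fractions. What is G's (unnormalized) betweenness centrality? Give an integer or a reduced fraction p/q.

Pairs whose geodesics pass through G — E–C: 1; E–D: 1; E–A: 4/4; E–H: 1; E–F: 1; E–B: 1.
All other pairs contribute 0.
Summing the contributions gives betweenness(G) = 6.

6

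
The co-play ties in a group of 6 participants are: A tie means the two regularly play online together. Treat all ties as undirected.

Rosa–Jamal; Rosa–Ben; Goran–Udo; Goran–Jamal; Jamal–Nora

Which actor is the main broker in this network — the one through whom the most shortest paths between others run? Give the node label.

Unnormalized betweenness of each node: Ben:0, Goran:4, Jamal:8, Nora:0, Rosa:4, Udo:0.
Jamal has the largest value, 8, making it the main broker — the node through which the most shortest paths run.

Jamal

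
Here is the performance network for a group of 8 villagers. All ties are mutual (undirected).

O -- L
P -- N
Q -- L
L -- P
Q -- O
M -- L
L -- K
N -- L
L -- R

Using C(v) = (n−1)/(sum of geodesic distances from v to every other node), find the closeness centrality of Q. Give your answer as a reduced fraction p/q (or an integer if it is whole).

7/12

Distances from Q: K:2, L:1, M:2, N:2, O:1, P:2, R:2. Sum = 12.
n = 8, so closeness = 7/12.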